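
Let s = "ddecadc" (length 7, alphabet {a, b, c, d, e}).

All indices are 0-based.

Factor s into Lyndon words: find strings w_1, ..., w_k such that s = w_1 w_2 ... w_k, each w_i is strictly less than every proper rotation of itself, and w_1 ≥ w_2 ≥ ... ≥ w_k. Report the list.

emit factor 1: 'dde' (i=0, period=3)
emit factor 2: 'c' (i=3, period=1)
emit factor 3: 'adc' (i=4, period=3)

["dde", "c", "adc"]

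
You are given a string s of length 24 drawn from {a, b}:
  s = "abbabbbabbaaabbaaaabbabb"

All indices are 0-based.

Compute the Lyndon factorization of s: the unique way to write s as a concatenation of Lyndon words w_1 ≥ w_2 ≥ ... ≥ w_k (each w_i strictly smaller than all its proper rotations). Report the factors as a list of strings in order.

["abbabbb", "abb", "aaabb", "aaaabbabb"]

emit factor 1: 'abbabbb' (i=0, period=7)
emit factor 2: 'abb' (i=7, period=3)
emit factor 3: 'aaabb' (i=10, period=5)
emit factor 4: 'aaaabbabb' (i=15, period=9)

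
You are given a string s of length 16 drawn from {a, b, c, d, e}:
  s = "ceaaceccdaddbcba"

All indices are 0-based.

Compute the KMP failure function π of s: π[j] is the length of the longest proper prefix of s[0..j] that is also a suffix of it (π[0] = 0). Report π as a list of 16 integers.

π[0] = 0
j=1 s[j]='e': π[1]=0 (border '')
j=2 s[j]='a': π[2]=0 (border '')
j=3 s[j]='a': π[3]=0 (border '')
j=4 s[j]='c': π[4]=1 (border 'c')
j=5 s[j]='e': π[5]=2 (border 'ce')
j=6 s[j]='c': k: 2→0; π[6]=1 (border 'c')
j=7 s[j]='c': k: 1→0; π[7]=1 (border 'c')
j=8 s[j]='d': k: 1→0; π[8]=0 (border '')
j=9 s[j]='a': π[9]=0 (border '')
j=10 s[j]='d': π[10]=0 (border '')
j=11 s[j]='d': π[11]=0 (border '')
j=12 s[j]='b': π[12]=0 (border '')
j=13 s[j]='c': π[13]=1 (border 'c')
j=14 s[j]='b': k: 1→0; π[14]=0 (border '')
j=15 s[j]='a': π[15]=0 (border '')

[0, 0, 0, 0, 1, 2, 1, 1, 0, 0, 0, 0, 0, 1, 0, 0]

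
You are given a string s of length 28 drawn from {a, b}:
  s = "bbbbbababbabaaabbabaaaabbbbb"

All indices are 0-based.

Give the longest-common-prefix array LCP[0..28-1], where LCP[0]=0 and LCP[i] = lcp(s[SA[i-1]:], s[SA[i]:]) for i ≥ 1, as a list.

[0, 3, 5, 2, 4, 1, 5, 3, 2, 8, 3, 0, 1, 4, 2, 6, 4, 3, 1, 2, 7, 5, 2, 3, 3, 4, 4, 5]

sorted suffixes:
  #0 SA[0]=19  'aaaabbbbb'
  #1 SA[1]=12  'aaabbabaaaabbbbb'
  #2 SA[2]=20  'aaabbbbb'
  #3 SA[3]=13  'aabbabaaaabbbbb'
  #4 SA[4]=21  'aabbbbb'
  #5 SA[5]=17  'abaaaabbbbb'
  #6 SA[6]=10  'abaaabbabaaaabbbbb'
  #7 SA[7]=5  'ababbabaaabbabaaaabbbbb'
  #8 SA[8]=14  'abbabaaaabbbbb'
  #9 SA[9]=7  'abbabaaabbabaaaabbbbb'
  #10 SA[10]=22  'abbbbb'
  #11 SA[11]=27  'b'
  #12 SA[12]=18  'baaaabbbbb'
  #13 SA[13]=11  'baaabbabaaaabbbbb'
  #14 SA[14]=16  'babaaaabbbbb'
  #15 SA[15]=9  'babaaabbabaaaabbbbb'
  #16 SA[16]=4  'bababbabaaabbabaaaabbbbb'
  #17 SA[17]=6  'babbabaaabbabaaaabbbbb'
  #18 SA[18]=26  'bb'
  #19 SA[19]=15  'bbabaaaabbbbb'
  #20 SA[20]=8  'bbabaaabbabaaaabbbbb'
  #21 SA[21]=3  'bbababbabaaabbabaaaabbbbb'
  #22 SA[22]=25  'bbb'
  #23 SA[23]=2  'bbbababbabaaabbabaaaabbbbb'
  #24 SA[24]=24  'bbbb'
  #25 SA[25]=1  'bbbbababbabaaabbabaaaabbbbb'
  #26 SA[26]=23  'bbbbb'
  #27 SA[27]=0  'bbbbbababbabaaabbabaaaabbbbb'

SA = [19, 12, 20, 13, 21, 17, 10, 5, 14, 7, 22, 27, 18, 11, 16, 9, 4, 6, 26, 15, 8, 3, 25, 2, 24, 1, 23, 0]
[i] adj suffixes → lcp
  [1] 19/12 → 3 ('aaa')
  [2] 12/20 → 5 ('aaabb')
  [3] 20/13 → 2 ('aa')
  [4] 13/21 → 4 ('aabb')
  [5] 21/17 → 1 ('a')
  [6] 17/10 → 5 ('abaaa')
  [7] 10/5 → 3 ('aba')
  [8] 5/14 → 2 ('ab')
  [9] 14/7 → 8 ('abbabaaa')
  [10] 7/22 → 3 ('abb')
  [11] 22/27 → 0 ('')
  [12] 27/18 → 1 ('b')
  [13] 18/11 → 4 ('baaa')
  [14] 11/16 → 2 ('ba')
  [15] 16/9 → 6 ('babaaa')
  [16] 9/4 → 4 ('baba')
  [17] 4/6 → 3 ('bab')
  [18] 6/26 → 1 ('b')
  [19] 26/15 → 2 ('bb')
  [20] 15/8 → 7 ('bbabaaa')
  [21] 8/3 → 5 ('bbaba')
  [22] 3/25 → 2 ('bb')
  [23] 25/2 → 3 ('bbb')
  [24] 2/24 → 3 ('bbb')
  [25] 24/1 → 4 ('bbbb')
  [26] 1/23 → 4 ('bbbb')
  [27] 23/0 → 5 ('bbbbb')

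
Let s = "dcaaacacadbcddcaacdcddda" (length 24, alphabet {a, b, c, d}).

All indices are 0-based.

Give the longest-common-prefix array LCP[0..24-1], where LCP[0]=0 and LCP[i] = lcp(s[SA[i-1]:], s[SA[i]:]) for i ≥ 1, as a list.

[0, 1, 2, 3, 1, 3, 2, 1, 0, 0, 3, 2, 2, 1, 2, 3, 0, 1, 1, 4, 2, 1, 2, 2]

sorted suffixes:
  #0 SA[0]=23  'a'
  #1 SA[1]=2  'aaacacadbcddcaacdcddda'
  #2 SA[2]=3  'aacacadbcddcaacdcddda'
  #3 SA[3]=15  'aacdcddda'
  #4 SA[4]=4  'acacadbcddcaacdcddda'
  #5 SA[5]=6  'acadbcddcaacdcddda'
  #6 SA[6]=16  'acdcddda'
  #7 SA[7]=8  'adbcddcaacdcddda'
  #8 SA[8]=10  'bcddcaacdcddda'
  #9 SA[9]=1  'caaacacadbcddcaacdcddda'
  #10 SA[10]=14  'caacdcddda'
  #11 SA[11]=5  'cacadbcddcaacdcddda'
  #12 SA[12]=7  'cadbcddcaacdcddda'
  #13 SA[13]=17  'cdcddda'
  #14 SA[14]=11  'cddcaacdcddda'
  #15 SA[15]=19  'cddda'
  #16 SA[16]=22  'da'
  #17 SA[17]=9  'dbcddcaacdcddda'
  #18 SA[18]=0  'dcaaacacadbcddcaacdcddda'
  #19 SA[19]=13  'dcaacdcddda'
  #20 SA[20]=18  'dcddda'
  #21 SA[21]=21  'dda'
  #22 SA[22]=12  'ddcaacdcddda'
  #23 SA[23]=20  'ddda'

SA = [23, 2, 3, 15, 4, 6, 16, 8, 10, 1, 14, 5, 7, 17, 11, 19, 22, 9, 0, 13, 18, 21, 12, 20]
i: (SA[i-1],SA[i]) lcp shared
  1: (23,2) 1 'a'
  2: (2,3) 2 'aa'
  3: (3,15) 3 'aac'
  4: (15,4) 1 'a'
  5: (4,6) 3 'aca'
  6: (6,16) 2 'ac'
  7: (16,8) 1 'a'
  8: (8,10) 0 ''
  9: (10,1) 0 ''
  10: (1,14) 3 'caa'
  11: (14,5) 2 'ca'
  12: (5,7) 2 'ca'
  13: (7,17) 1 'c'
  14: (17,11) 2 'cd'
  15: (11,19) 3 'cdd'
  16: (19,22) 0 ''
  17: (22,9) 1 'd'
  18: (9,0) 1 'd'
  19: (0,13) 4 'dcaa'
  20: (13,18) 2 'dc'
  21: (18,21) 1 'd'
  22: (21,12) 2 'dd'
  23: (12,20) 2 'dd'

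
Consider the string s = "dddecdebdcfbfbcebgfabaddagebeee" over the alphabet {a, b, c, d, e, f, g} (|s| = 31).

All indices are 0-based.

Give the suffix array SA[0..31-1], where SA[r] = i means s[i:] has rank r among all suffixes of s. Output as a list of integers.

sorted suffixes:
  #0 SA[0]=19  'abaddagebeee'
  #1 SA[1]=21  'addagebeee'
  #2 SA[2]=24  'agebeee'
  #3 SA[3]=20  'baddagebeee'
  #4 SA[4]=13  'bcebgfabaddagebeee'
  #5 SA[5]=7  'bdcfbfbcebgfabaddagebeee'
  #6 SA[6]=27  'beee'
  #7 SA[7]=11  'bfbcebgfabaddagebeee'
  #8 SA[8]=16  'bgfabaddagebeee'
  #9 SA[9]=4  'cdebdcfbfbcebgfabaddagebeee'
  #10 SA[10]=14  'cebgfabaddagebeee'
  #11 SA[11]=9  'cfbfbcebgfabaddagebeee'
  #12 SA[12]=23  'dagebeee'
  #13 SA[13]=8  'dcfbfbcebgfabaddagebeee'
  #14 SA[14]=22  'ddagebeee'
  #15 SA[15]=0  'dddecdebdcfbfbcebgfabaddagebeee'
  #16 SA[16]=1  'ddecdebdcfbfbcebgfabaddagebeee'
  #17 SA[17]=5  'debdcfbfbcebgfabaddagebeee'
  #18 SA[18]=2  'decdebdcfbfbcebgfabaddagebeee'
  #19 SA[19]=30  'e'
  #20 SA[20]=6  'ebdcfbfbcebgfabaddagebeee'
  #21 SA[21]=26  'ebeee'
  #22 SA[22]=15  'ebgfabaddagebeee'
  #23 SA[23]=3  'ecdebdcfbfbcebgfabaddagebeee'
  #24 SA[24]=29  'ee'
  #25 SA[25]=28  'eee'
  #26 SA[26]=18  'fabaddagebeee'
  #27 SA[27]=12  'fbcebgfabaddagebeee'
  #28 SA[28]=10  'fbfbcebgfabaddagebeee'
  #29 SA[29]=25  'gebeee'
  #30 SA[30]=17  'gfabaddagebeee'

[19, 21, 24, 20, 13, 7, 27, 11, 16, 4, 14, 9, 23, 8, 22, 0, 1, 5, 2, 30, 6, 26, 15, 3, 29, 28, 18, 12, 10, 25, 17]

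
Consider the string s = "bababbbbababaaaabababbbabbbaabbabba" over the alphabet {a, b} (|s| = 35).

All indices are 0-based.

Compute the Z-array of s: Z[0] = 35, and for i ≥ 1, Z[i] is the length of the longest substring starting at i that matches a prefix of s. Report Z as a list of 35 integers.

Z[0]=35
i=1: i≥r, start 0; Z[1]=0
i=2: i≥r, start 0; Z[2]=3 scan→box=[2,5)
i=3: min(r-i=2, Z[1]=0)=0; Z[3]=0
i=4: min(r-i=1, Z[2]=3)=1; Z[4]=1
i=5: i≥r, start 0; Z[5]=1 scan→box=[5,6)
i=6: i≥r, start 0; Z[6]=1 scan→box=[6,7)
i=7: i≥r, start 0; Z[7]=5 scan→box=[7,12)
i=8: min(r-i=4, Z[1]=0)=0; Z[8]=0
i=9: min(r-i=3, Z[2]=3)=3; Z[9]=4 scan→box=[9,13)
i=10: min(r-i=3, Z[1]=0)=0; Z[10]=0
i=11: min(r-i=2, Z[2]=3)=2; Z[11]=2
i=12: min(r-i=1, Z[3]=0)=0; Z[12]=0
i=13: i≥r, start 0; Z[13]=0
i=14: i≥r, start 0; Z[14]=0
i=15: i≥r, start 0; Z[15]=0
i=16: i≥r, start 0; Z[16]=7 scan→box=[16,23)
i=17: min(r-i=6, Z[1]=0)=0; Z[17]=0
i=18: min(r-i=5, Z[2]=3)=3; Z[18]=3
i=19: min(r-i=4, Z[3]=0)=0; Z[19]=0
i=20: min(r-i=3, Z[4]=1)=1; Z[20]=1
i=21: min(r-i=2, Z[5]=1)=1; Z[21]=1
i=22: min(r-i=1, Z[6]=1)=1; Z[22]=3 scan→box=[22,25)
i=23: min(r-i=2, Z[1]=0)=0; Z[23]=0
i=24: min(r-i=1, Z[2]=3)=1; Z[24]=1
i=25: i≥r, start 0; Z[25]=1 scan→box=[25,26)
i=26: i≥r, start 0; Z[26]=2 scan→box=[26,28)
i=27: min(r-i=1, Z[1]=0)=0; Z[27]=0
i=28: i≥r, start 0; Z[28]=0
i=29: i≥r, start 0; Z[29]=1 scan→box=[29,30)
i=30: i≥r, start 0; Z[30]=3 scan→box=[30,33)
i=31: min(r-i=2, Z[1]=0)=0; Z[31]=0
i=32: min(r-i=1, Z[2]=3)=1; Z[32]=1
i=33: i≥r, start 0; Z[33]=2 scan→box=[33,35)
i=34: min(r-i=1, Z[1]=0)=0; Z[34]=0

[35, 0, 3, 0, 1, 1, 1, 5, 0, 4, 0, 2, 0, 0, 0, 0, 7, 0, 3, 0, 1, 1, 3, 0, 1, 1, 2, 0, 0, 1, 3, 0, 1, 2, 0]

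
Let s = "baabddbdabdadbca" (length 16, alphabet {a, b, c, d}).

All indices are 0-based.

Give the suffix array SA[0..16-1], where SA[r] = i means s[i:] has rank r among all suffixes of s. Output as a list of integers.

rank | idx | suffix
   0 |  15 | a
   1 |   1 | aabddbdabdadbca
   2 |   8 | abdadbca
   3 |   2 | abddbdabdadbca
   4 |  11 | adbca
   5 |   0 | baabddbdabdadbca
   6 |  13 | bca
   7 |   6 | bdabdadbca
   8 |   9 | bdadbca
   9 |   3 | bddbdabdadbca
  10 |  14 | ca
  11 |   7 | dabdadbca
  12 |  10 | dadbca
  13 |  12 | dbca
  14 |   5 | dbdabdadbca
  15 |   4 | ddbdabdadbca

[15, 1, 8, 2, 11, 0, 13, 6, 9, 3, 14, 7, 10, 12, 5, 4]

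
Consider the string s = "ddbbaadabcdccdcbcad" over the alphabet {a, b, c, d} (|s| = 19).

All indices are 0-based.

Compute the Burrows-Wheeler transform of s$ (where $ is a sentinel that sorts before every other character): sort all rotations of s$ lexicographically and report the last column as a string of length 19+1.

dbdcabdcabddcbaadcc$

rank  rotation              last
    0  $ddbbaadabcdccdcbcad  d
    1  aadabcdccdcbcad$ddbb  b
    2  abcdccdcbcad$ddbbaad  d
    3  ad$ddbbaadabcdccdcbc  c
    4  adabcdccdcbcad$ddbba  a
    5  baadabcdccdcbcad$ddb  b
    6  bbaadabcdccdcbcad$dd  d
    7  bcad$ddbbaadabcdccdc  c
    8  bcdccdcbcad$ddbbaada  a
    9  cad$ddbbaadabcdccdcb  b
   10  cbcad$ddbbaadabcdccd  d
   11  ccdcbcad$ddbbaadabcd  d
   12  cdcbcad$ddbbaadabcdc  c
   13  cdccdcbcad$ddbbaadab  b
   14  d$ddbbaadabcdccdcbca  a
   15  dabcdccdcbcad$ddbbaa  a
   16  dbbaadabcdccdcbcad$d  d
   17  dcbcad$ddbbaadabcdcc  c
   18  dccdcbcad$ddbbaadabc  c
   19  ddbbaadabcdccdcbcad$  $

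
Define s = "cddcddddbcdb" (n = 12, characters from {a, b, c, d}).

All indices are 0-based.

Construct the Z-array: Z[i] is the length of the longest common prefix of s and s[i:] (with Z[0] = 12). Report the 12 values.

[12, 0, 0, 3, 0, 0, 0, 0, 0, 2, 0, 0]

Z[0]=12
i=1: fresh scan; Z[1]=0
i=2: fresh scan; Z[2]=0
i=3: fresh scan; Z[3]=3 extend→box=[3,6)
i=4: min(r-i=2, Z[1]=0)=0; Z[4]=0
i=5: min(r-i=1, Z[2]=0)=0; Z[5]=0
i=6: fresh scan; Z[6]=0
i=7: fresh scan; Z[7]=0
i=8: fresh scan; Z[8]=0
i=9: fresh scan; Z[9]=2 extend→box=[9,11)
i=10: min(r-i=1, Z[1]=0)=0; Z[10]=0
i=11: fresh scan; Z[11]=0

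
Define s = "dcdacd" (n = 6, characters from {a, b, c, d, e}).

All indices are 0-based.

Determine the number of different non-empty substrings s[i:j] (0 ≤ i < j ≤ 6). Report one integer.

rank→(start, suffix):
  0 → (3, 'acd')
  1 → (4, 'cd')
  2 → (1, 'cdacd')
  3 → (5, 'd')
  4 → (2, 'dacd')
  5 → (0, 'dcdacd')

SA = [3, 4, 1, 5, 2, 0]
i: (SA[i-1],SA[i]) lcp shared
  1: (3,4) 0 ''
  2: (4,1) 2 'cd'
  3: (1,5) 0 ''
  4: (5,2) 1 'd'
  5: (2,0) 1 'd'

n(n+1)/2 = 6·7/2 = 21
Σ LCP = 0 + 0 + 2 + 0 + 1 + 1 = 4
distinct = 21 − 4 = 17

17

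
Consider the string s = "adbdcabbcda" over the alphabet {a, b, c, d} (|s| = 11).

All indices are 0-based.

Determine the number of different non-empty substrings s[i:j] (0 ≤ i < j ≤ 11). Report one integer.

sorted suffixes:
  #0 SA[0]=10  'a'
  #1 SA[1]=5  'abbcda'
  #2 SA[2]=0  'adbdcabbcda'
  #3 SA[3]=6  'bbcda'
  #4 SA[4]=7  'bcda'
  #5 SA[5]=2  'bdcabbcda'
  #6 SA[6]=4  'cabbcda'
  #7 SA[7]=8  'cda'
  #8 SA[8]=9  'da'
  #9 SA[9]=1  'dbdcabbcda'
  #10 SA[10]=3  'dcabbcda'

SA = [10, 5, 0, 6, 7, 2, 4, 8, 9, 1, 3]
rank  pair      lcp
   1  s[10:],s[5:]  1  'a'
   2  s[5:],s[0:]  1  'a'
   3  s[0:],s[6:]  0  ''
   4  s[6:],s[7:]  1  'b'
   5  s[7:],s[2:]  1  'b'
   6  s[2:],s[4:]  0  ''
   7  s[4:],s[8:]  1  'c'
   8  s[8:],s[9:]  0  ''
   9  s[9:],s[1:]  1  'd'
  10  s[1:],s[3:]  1  'd'

n(n+1)/2 = 11·12/2 = 66
Σ LCP = 0 + 1 + 1 + 0 + 1 + 1 + 0 + 1 + 0 + 1 + 1 = 7
distinct = 66 − 7 = 59

59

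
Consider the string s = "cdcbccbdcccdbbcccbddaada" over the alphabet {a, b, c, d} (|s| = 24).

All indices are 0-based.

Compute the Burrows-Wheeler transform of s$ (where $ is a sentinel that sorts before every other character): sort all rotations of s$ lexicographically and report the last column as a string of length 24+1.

rank  rotation                   last
    0  $cdcbccbdcccdbbcccbddaada  a
    1  a$cdcbccbdcccdbbcccbddaad  d
    2  aada$cdcbccbdcccdbbcccbdd  d
    3  ada$cdcbccbdcccdbbcccbdda  a
    4  bbcccbddaada$cdcbccbdcccd  d
    5  bccbdcccdbbcccbddaada$cdc  c
    6  bcccbddaada$cdcbccbdcccdb  b
    7  bdcccdbbcccbddaada$cdcbcc  c
    8  bddaada$cdcbccbdcccdbbccc  c
    9  cbccbdcccdbbcccbddaada$cd  d
   10  cbdcccdbbcccbddaada$cdcbc  c
   11  cbddaada$cdcbccbdcccdbbcc  c
   12  ccbdcccdbbcccbddaada$cdcb  b
   13  ccbddaada$cdcbccbdcccdbbc  c
   14  cccbddaada$cdcbccbdcccdbb  b
   15  cccdbbcccbddaada$cdcbccbd  d
   16  ccdbbcccbddaada$cdcbccbdc  c
   17  cdbbcccbddaada$cdcbccbdcc  c
   18  cdcbccbdcccdbbcccbddaada$  $
   19  da$cdcbccbdcccdbbcccbddaa  a
   20  daada$cdcbccbdcccdbbcccbd  d
   21  dbbcccbddaada$cdcbccbdccc  c
   22  dcbccbdcccdbbcccbddaada$c  c
   23  dcccdbbcccbddaada$cdcbccb  b
   24  ddaada$cdcbccbdcccdbbcccb  b

addadcbccdccbcbdcc$adccbb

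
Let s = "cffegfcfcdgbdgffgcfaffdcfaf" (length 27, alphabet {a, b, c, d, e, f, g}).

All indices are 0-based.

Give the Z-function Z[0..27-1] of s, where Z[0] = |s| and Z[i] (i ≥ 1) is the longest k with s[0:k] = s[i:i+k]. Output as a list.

[27, 0, 0, 0, 0, 0, 2, 0, 1, 0, 0, 0, 0, 0, 0, 0, 0, 2, 0, 0, 0, 0, 0, 2, 0, 0, 0]

Z[0]=27
i=1: outside box; Z[1]=0
i=2: outside box; Z[2]=0
i=3: outside box; Z[3]=0
i=4: outside box; Z[4]=0
i=5: outside box; Z[5]=0
i=6: outside box; Z[6]=2 scan→box=[6,8)
i=7: min(r-i=1, Z[1]=0)=0; Z[7]=0
i=8: outside box; Z[8]=1 scan→box=[8,9)
i=9: outside box; Z[9]=0
i=10: outside box; Z[10]=0
i=11: outside box; Z[11]=0
i=12: outside box; Z[12]=0
i=13: outside box; Z[13]=0
i=14: outside box; Z[14]=0
i=15: outside box; Z[15]=0
i=16: outside box; Z[16]=0
i=17: outside box; Z[17]=2 scan→box=[17,19)
i=18: min(r-i=1, Z[1]=0)=0; Z[18]=0
i=19: outside box; Z[19]=0
i=20: outside box; Z[20]=0
i=21: outside box; Z[21]=0
i=22: outside box; Z[22]=0
i=23: outside box; Z[23]=2 scan→box=[23,25)
i=24: min(r-i=1, Z[1]=0)=0; Z[24]=0
i=25: outside box; Z[25]=0
i=26: outside box; Z[26]=0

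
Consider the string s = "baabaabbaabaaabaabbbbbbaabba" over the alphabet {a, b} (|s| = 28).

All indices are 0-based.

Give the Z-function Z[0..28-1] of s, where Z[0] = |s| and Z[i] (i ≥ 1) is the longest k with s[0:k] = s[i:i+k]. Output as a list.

[28, 0, 0, 4, 0, 0, 1, 6, 0, 0, 3, 0, 0, 0, 4, 0, 0, 1, 1, 1, 1, 1, 4, 0, 0, 1, 2, 0]

Z[0]=28
i=1: fresh scan; Z[1]=0
i=2: fresh scan; Z[2]=0
i=3: fresh scan; Z[3]=4 scan→box=[3,7)
i=4: min(r-i=3, Z[1]=0)=0; Z[4]=0
i=5: min(r-i=2, Z[2]=0)=0; Z[5]=0
i=6: min(r-i=1, Z[3]=4)=1; Z[6]=1
i=7: fresh scan; Z[7]=6 scan→box=[7,13)
i=8: min(r-i=5, Z[1]=0)=0; Z[8]=0
i=9: min(r-i=4, Z[2]=0)=0; Z[9]=0
i=10: min(r-i=3, Z[3]=4)=3; Z[10]=3
i=11: min(r-i=2, Z[4]=0)=0; Z[11]=0
i=12: min(r-i=1, Z[5]=0)=0; Z[12]=0
i=13: fresh scan; Z[13]=0
i=14: fresh scan; Z[14]=4 scan→box=[14,18)
i=15: min(r-i=3, Z[1]=0)=0; Z[15]=0
i=16: min(r-i=2, Z[2]=0)=0; Z[16]=0
i=17: min(r-i=1, Z[3]=4)=1; Z[17]=1
i=18: fresh scan; Z[18]=1 scan→box=[18,19)
i=19: fresh scan; Z[19]=1 scan→box=[19,20)
i=20: fresh scan; Z[20]=1 scan→box=[20,21)
i=21: fresh scan; Z[21]=1 scan→box=[21,22)
i=22: fresh scan; Z[22]=4 scan→box=[22,26)
i=23: min(r-i=3, Z[1]=0)=0; Z[23]=0
i=24: min(r-i=2, Z[2]=0)=0; Z[24]=0
i=25: min(r-i=1, Z[3]=4)=1; Z[25]=1
i=26: fresh scan; Z[26]=2 scan→box=[26,28)
i=27: min(r-i=1, Z[1]=0)=0; Z[27]=0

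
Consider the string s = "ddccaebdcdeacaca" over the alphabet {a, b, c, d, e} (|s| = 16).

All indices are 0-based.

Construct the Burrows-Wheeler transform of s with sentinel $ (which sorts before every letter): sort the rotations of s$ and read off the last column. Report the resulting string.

rank  rotation           last
    0  $ddccaebdcdeacaca  a
    1  a$ddccaebdcdeacac  c
    2  aca$ddccaebdcdeac  c
    3  acaca$ddccaebdcde  e
    4  aebdcdeacaca$ddcc  c
    5  bdcdeacaca$ddccae  e
    6  ca$ddccaebdcdeaca  a
    7  caca$ddccaebdcdea  a
    8  caebdcdeacaca$ddc  c
    9  ccaebdcdeacaca$dd  d
   10  cdeacaca$ddccaebd  d
   11  dccaebdcdeacaca$d  d
   12  dcdeacaca$ddccaeb  b
   13  ddccaebdcdeacaca$  $
   14  deacaca$ddccaebdc  c
   15  eacaca$ddccaebdcd  d
   16  ebdcdeacaca$ddcca  a

acceceaacdddb$cda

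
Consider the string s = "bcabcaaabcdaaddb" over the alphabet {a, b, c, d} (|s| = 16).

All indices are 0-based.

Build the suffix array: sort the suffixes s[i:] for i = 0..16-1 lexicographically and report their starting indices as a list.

[5, 6, 11, 2, 7, 12, 15, 3, 0, 8, 4, 1, 9, 10, 14, 13]

sorted suffixes:
  #0 SA[0]=5  'aaabcdaaddb'
  #1 SA[1]=6  'aabcdaaddb'
  #2 SA[2]=11  'aaddb'
  #3 SA[3]=2  'abcaaabcdaaddb'
  #4 SA[4]=7  'abcdaaddb'
  #5 SA[5]=12  'addb'
  #6 SA[6]=15  'b'
  #7 SA[7]=3  'bcaaabcdaaddb'
  #8 SA[8]=0  'bcabcaaabcdaaddb'
  #9 SA[9]=8  'bcdaaddb'
  #10 SA[10]=4  'caaabcdaaddb'
  #11 SA[11]=1  'cabcaaabcdaaddb'
  #12 SA[12]=9  'cdaaddb'
  #13 SA[13]=10  'daaddb'
  #14 SA[14]=14  'db'
  #15 SA[15]=13  'ddb'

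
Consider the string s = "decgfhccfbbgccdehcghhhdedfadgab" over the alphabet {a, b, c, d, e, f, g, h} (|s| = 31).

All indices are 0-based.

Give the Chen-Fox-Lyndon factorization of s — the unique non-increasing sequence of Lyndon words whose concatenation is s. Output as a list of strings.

emit factor 1: 'de' (i=0, period=2)
emit factor 2: 'cgfh' (i=2, period=4)
emit factor 3: 'ccf' (i=6, period=3)
emit factor 4: 'bbgccdehcghhhdedf' (i=9, period=17)
emit factor 5: 'adg' (i=26, period=3)
emit factor 6: 'ab' (i=29, period=2)

["de", "cgfh", "ccf", "bbgccdehcghhhdedf", "adg", "ab"]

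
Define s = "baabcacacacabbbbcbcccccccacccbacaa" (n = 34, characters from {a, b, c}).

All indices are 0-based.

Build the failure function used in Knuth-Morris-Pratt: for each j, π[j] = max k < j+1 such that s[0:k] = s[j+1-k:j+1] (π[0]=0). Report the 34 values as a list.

[0, 0, 0, 1, 0, 0, 0, 0, 0, 0, 0, 0, 1, 1, 1, 1, 0, 1, 0, 0, 0, 0, 0, 0, 0, 0, 0, 0, 0, 1, 2, 0, 0, 0]

π[0] = 0
j=1 s[j]='a': π[1]=0 (border '')
j=2 s[j]='a': π[2]=0 (border '')
j=3 s[j]='b': π[3]=1 (border 'b')
j=4 s[j]='c': k: 1→0; π[4]=0 (border '')
j=5 s[j]='a': π[5]=0 (border '')
j=6 s[j]='c': π[6]=0 (border '')
j=7 s[j]='a': π[7]=0 (border '')
j=8 s[j]='c': π[8]=0 (border '')
j=9 s[j]='a': π[9]=0 (border '')
j=10 s[j]='c': π[10]=0 (border '')
j=11 s[j]='a': π[11]=0 (border '')
j=12 s[j]='b': π[12]=1 (border 'b')
j=13 s[j]='b': k: 1→0; π[13]=1 (border 'b')
j=14 s[j]='b': k: 1→0; π[14]=1 (border 'b')
j=15 s[j]='b': k: 1→0; π[15]=1 (border 'b')
j=16 s[j]='c': k: 1→0; π[16]=0 (border '')
j=17 s[j]='b': π[17]=1 (border 'b')
j=18 s[j]='c': k: 1→0; π[18]=0 (border '')
j=19 s[j]='c': π[19]=0 (border '')
j=20 s[j]='c': π[20]=0 (border '')
j=21 s[j]='c': π[21]=0 (border '')
j=22 s[j]='c': π[22]=0 (border '')
j=23 s[j]='c': π[23]=0 (border '')
j=24 s[j]='c': π[24]=0 (border '')
j=25 s[j]='a': π[25]=0 (border '')
j=26 s[j]='c': π[26]=0 (border '')
j=27 s[j]='c': π[27]=0 (border '')
j=28 s[j]='c': π[28]=0 (border '')
j=29 s[j]='b': π[29]=1 (border 'b')
j=30 s[j]='a': π[30]=2 (border 'ba')
j=31 s[j]='c': k: 2→0; π[31]=0 (border '')
j=32 s[j]='a': π[32]=0 (border '')
j=33 s[j]='a': π[33]=0 (border '')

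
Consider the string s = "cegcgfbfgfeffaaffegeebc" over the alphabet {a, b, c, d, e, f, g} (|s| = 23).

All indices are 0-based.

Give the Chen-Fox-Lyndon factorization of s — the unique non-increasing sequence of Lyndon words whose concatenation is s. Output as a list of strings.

emit factor 1: 'cegcgf' (i=0, period=6)
emit factor 2: 'bfgfeff' (i=6, period=7)
emit factor 3: 'aaffegeebc' (i=13, period=10)

["cegcgf", "bfgfeff", "aaffegeebc"]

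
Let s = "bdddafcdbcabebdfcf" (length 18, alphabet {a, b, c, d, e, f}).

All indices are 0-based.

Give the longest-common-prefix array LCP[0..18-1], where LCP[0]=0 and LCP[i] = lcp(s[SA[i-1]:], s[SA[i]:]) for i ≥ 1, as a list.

rank | idx | suffix
   0 |  10 | abebdfcf
   1 |   4 | afcdbcabebdfcf
   2 |   8 | bcabebdfcf
   3 |   0 | bdddafcdbcabebdfcf
   4 |  13 | bdfcf
   5 |  11 | bebdfcf
   6 |   9 | cabebdfcf
   7 |   6 | cdbcabebdfcf
   8 |  16 | cf
   9 |   3 | dafcdbcabebdfcf
  10 |   7 | dbcabebdfcf
  11 |   2 | ddafcdbcabebdfcf
  12 |   1 | dddafcdbcabebdfcf
  13 |  14 | dfcf
  14 |  12 | ebdfcf
  15 |  17 | f
  16 |   5 | fcdbcabebdfcf
  17 |  15 | fcf

SA = [10, 4, 8, 0, 13, 11, 9, 6, 16, 3, 7, 2, 1, 14, 12, 17, 5, 15]
rank  pair      lcp
   1  s[10:],s[4:]  1  'a'
   2  s[4:],s[8:]  0  ''
   3  s[8:],s[0:]  1  'b'
   4  s[0:],s[13:]  2  'bd'
   5  s[13:],s[11:]  1  'b'
   6  s[11:],s[9:]  0  ''
   7  s[9:],s[6:]  1  'c'
   8  s[6:],s[16:]  1  'c'
   9  s[16:],s[3:]  0  ''
  10  s[3:],s[7:]  1  'd'
  11  s[7:],s[2:]  1  'd'
  12  s[2:],s[1:]  2  'dd'
  13  s[1:],s[14:]  1  'd'
  14  s[14:],s[12:]  0  ''
  15  s[12:],s[17:]  0  ''
  16  s[17:],s[5:]  1  'f'
  17  s[5:],s[15:]  2  'fc'

[0, 1, 0, 1, 2, 1, 0, 1, 1, 0, 1, 1, 2, 1, 0, 0, 1, 2]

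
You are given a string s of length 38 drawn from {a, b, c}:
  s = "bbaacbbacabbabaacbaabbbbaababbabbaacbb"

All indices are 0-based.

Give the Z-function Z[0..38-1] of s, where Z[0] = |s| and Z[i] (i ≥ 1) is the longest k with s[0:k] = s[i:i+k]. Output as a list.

Z[0]=38
i=1: outside box; Z[1]=1 scan→box=[1,2)
i=2: outside box; Z[2]=0
i=3: outside box; Z[3]=0
i=4: outside box; Z[4]=0
i=5: outside box; Z[5]=3 scan→box=[5,8)
i=6: min(r-i=2, Z[1]=1)=1; Z[6]=1
i=7: min(r-i=1, Z[2]=0)=0; Z[7]=0
i=8: outside box; Z[8]=0
i=9: outside box; Z[9]=0
i=10: outside box; Z[10]=3 scan→box=[10,13)
i=11: min(r-i=2, Z[1]=1)=1; Z[11]=1
i=12: min(r-i=1, Z[2]=0)=0; Z[12]=0
i=13: outside box; Z[13]=1 scan→box=[13,14)
i=14: outside box; Z[14]=0
i=15: outside box; Z[15]=0
i=16: outside box; Z[16]=0
i=17: outside box; Z[17]=1 scan→box=[17,18)
i=18: outside box; Z[18]=0
i=19: outside box; Z[19]=0
i=20: outside box; Z[20]=2 scan→box=[20,22)
i=21: min(r-i=1, Z[1]=1)=1; Z[21]=2 scan→box=[21,23)
i=22: min(r-i=1, Z[1]=1)=1; Z[22]=4 scan→box=[22,26)
i=23: min(r-i=3, Z[1]=1)=1; Z[23]=1
i=24: min(r-i=2, Z[2]=0)=0; Z[24]=0
i=25: min(r-i=1, Z[3]=0)=0; Z[25]=0
i=26: outside box; Z[26]=1 scan→box=[26,27)
i=27: outside box; Z[27]=0
i=28: outside box; Z[28]=3 scan→box=[28,31)
i=29: min(r-i=2, Z[1]=1)=1; Z[29]=1
i=30: min(r-i=1, Z[2]=0)=0; Z[30]=0
i=31: outside box; Z[31]=7 scan→box=[31,38)
i=32: min(r-i=6, Z[1]=1)=1; Z[32]=1
i=33: min(r-i=5, Z[2]=0)=0; Z[33]=0
i=34: min(r-i=4, Z[3]=0)=0; Z[34]=0
i=35: min(r-i=3, Z[4]=0)=0; Z[35]=0
i=36: min(r-i=2, Z[5]=3)=2; Z[36]=2
i=37: min(r-i=1, Z[6]=1)=1; Z[37]=1

[38, 1, 0, 0, 0, 3, 1, 0, 0, 0, 3, 1, 0, 1, 0, 0, 0, 1, 0, 0, 2, 2, 4, 1, 0, 0, 1, 0, 3, 1, 0, 7, 1, 0, 0, 0, 2, 1]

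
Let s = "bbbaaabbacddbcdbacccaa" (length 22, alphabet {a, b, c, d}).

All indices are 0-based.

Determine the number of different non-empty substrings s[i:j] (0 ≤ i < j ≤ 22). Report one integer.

rank→(start, suffix):
  0 → (21, 'a')
  1 → (20, 'aa')
  2 → (3, 'aaabbacddbcdbacccaa')
  3 → (4, 'aabbacddbcdbacccaa')
  4 → (5, 'abbacddbcdbacccaa')
  5 → (16, 'acccaa')
  6 → (8, 'acddbcdbacccaa')
  7 → (2, 'baaabbacddbcdbacccaa')
  8 → (15, 'bacccaa')
  9 → (7, 'bacddbcdbacccaa')
  10 → (1, 'bbaaabbacddbcdbacccaa')
  11 → (6, 'bbacddbcdbacccaa')
  12 → (0, 'bbbaaabbacddbcdbacccaa')
  13 → (12, 'bcdbacccaa')
  14 → (19, 'caa')
  15 → (18, 'ccaa')
  16 → (17, 'cccaa')
  17 → (13, 'cdbacccaa')
  18 → (9, 'cddbcdbacccaa')
  19 → (14, 'dbacccaa')
  20 → (11, 'dbcdbacccaa')
  21 → (10, 'ddbcdbacccaa')

SA = [21, 20, 3, 4, 5, 16, 8, 2, 15, 7, 1, 6, 0, 12, 19, 18, 17, 13, 9, 14, 11, 10]
rank  pair      lcp
   1  s[21:],s[20:]  1  'a'
   2  s[20:],s[3:]  2  'aa'
   3  s[3:],s[4:]  2  'aa'
   4  s[4:],s[5:]  1  'a'
   5  s[5:],s[16:]  1  'a'
   6  s[16:],s[8:]  2  'ac'
   7  s[8:],s[2:]  0  ''
   8  s[2:],s[15:]  2  'ba'
   9  s[15:],s[7:]  3  'bac'
  10  s[7:],s[1:]  1  'b'
  11  s[1:],s[6:]  3  'bba'
  12  s[6:],s[0:]  2  'bb'
  13  s[0:],s[12:]  1  'b'
  14  s[12:],s[19:]  0  ''
  15  s[19:],s[18:]  1  'c'
  16  s[18:],s[17:]  2  'cc'
  17  s[17:],s[13:]  1  'c'
  18  s[13:],s[9:]  2  'cd'
  19  s[9:],s[14:]  0  ''
  20  s[14:],s[11:]  2  'db'
  21  s[11:],s[10:]  1  'd'

n(n+1)/2 = 22·23/2 = 253
Σ LCP = 0 + 1 + 2 + 2 + 1 + 1 + 2 + 0 + 2 + 3 + 1 + 3 + 2 + 1 + 0 + 1 + 2 + 1 + 2 + 0 + 2 + 1 = 30
distinct = 253 − 30 = 223

223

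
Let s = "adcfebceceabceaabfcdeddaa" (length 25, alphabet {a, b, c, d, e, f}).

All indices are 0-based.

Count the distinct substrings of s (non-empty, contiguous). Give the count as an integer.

298

sorted suffixes:
  #0 SA[0]=24  'a'
  #1 SA[1]=23  'aa'
  #2 SA[2]=14  'aabfcdeddaa'
  #3 SA[3]=10  'abceaabfcdeddaa'
  #4 SA[4]=15  'abfcdeddaa'
  #5 SA[5]=0  'adcfebceceabceaabfcdeddaa'
  #6 SA[6]=11  'bceaabfcdeddaa'
  #7 SA[7]=5  'bceceabceaabfcdeddaa'
  #8 SA[8]=16  'bfcdeddaa'
  #9 SA[9]=18  'cdeddaa'
  #10 SA[10]=12  'ceaabfcdeddaa'
  #11 SA[11]=8  'ceabceaabfcdeddaa'
  #12 SA[12]=6  'ceceabceaabfcdeddaa'
  #13 SA[13]=2  'cfebceceabceaabfcdeddaa'
  #14 SA[14]=22  'daa'
  #15 SA[15]=1  'dcfebceceabceaabfcdeddaa'
  #16 SA[16]=21  'ddaa'
  #17 SA[17]=19  'deddaa'
  #18 SA[18]=13  'eaabfcdeddaa'
  #19 SA[19]=9  'eabceaabfcdeddaa'
  #20 SA[20]=4  'ebceceabceaabfcdeddaa'
  #21 SA[21]=7  'eceabceaabfcdeddaa'
  #22 SA[22]=20  'eddaa'
  #23 SA[23]=17  'fcdeddaa'
  #24 SA[24]=3  'febceceabceaabfcdeddaa'

SA = [24, 23, 14, 10, 15, 0, 11, 5, 16, 18, 12, 8, 6, 2, 22, 1, 21, 19, 13, 9, 4, 7, 20, 17, 3]
rank  pair      lcp
   1  s[24:],s[23:]  1  'a'
   2  s[23:],s[14:]  2  'aa'
   3  s[14:],s[10:]  1  'a'
   4  s[10:],s[15:]  2  'ab'
   5  s[15:],s[0:]  1  'a'
   6  s[0:],s[11:]  0  ''
   7  s[11:],s[5:]  3  'bce'
   8  s[5:],s[16:]  1  'b'
   9  s[16:],s[18:]  0  ''
  10  s[18:],s[12:]  1  'c'
  11  s[12:],s[8:]  3  'cea'
  12  s[8:],s[6:]  2  'ce'
  13  s[6:],s[2:]  1  'c'
  14  s[2:],s[22:]  0  ''
  15  s[22:],s[1:]  1  'd'
  16  s[1:],s[21:]  1  'd'
  17  s[21:],s[19:]  1  'd'
  18  s[19:],s[13:]  0  ''
  19  s[13:],s[9:]  2  'ea'
  20  s[9:],s[4:]  1  'e'
  21  s[4:],s[7:]  1  'e'
  22  s[7:],s[20:]  1  'e'
  23  s[20:],s[17:]  0  ''
  24  s[17:],s[3:]  1  'f'

n(n+1)/2 = 25·26/2 = 325
Σ LCP = 0 + 1 + 2 + 1 + 2 + 1 + 0 + 3 + 1 + 0 + 1 + 3 + 2 + 1 + 0 + 1 + 1 + 1 + 0 + 2 + 1 + 1 + 1 + 0 + 1 = 27
distinct = 325 − 27 = 298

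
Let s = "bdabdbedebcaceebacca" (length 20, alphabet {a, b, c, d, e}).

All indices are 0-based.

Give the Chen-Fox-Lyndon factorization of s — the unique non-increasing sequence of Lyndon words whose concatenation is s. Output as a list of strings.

emit factor 1: 'bd' (i=0, period=2)
emit factor 2: 'abdbedebcaceebacc' (i=2, period=17)
emit factor 3: 'a' (i=19, period=1)

["bd", "abdbedebcaceebacc", "a"]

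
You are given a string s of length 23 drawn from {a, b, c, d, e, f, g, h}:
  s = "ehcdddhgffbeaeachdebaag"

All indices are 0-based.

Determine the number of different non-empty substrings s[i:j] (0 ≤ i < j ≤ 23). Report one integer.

259

sorted suffixes:
  #0 SA[0]=20  'aag'
  #1 SA[1]=14  'achdebaag'
  #2 SA[2]=12  'aeachdebaag'
  #3 SA[3]=21  'ag'
  #4 SA[4]=19  'baag'
  #5 SA[5]=10  'beaeachdebaag'
  #6 SA[6]=2  'cdddhgffbeaeachdebaag'
  #7 SA[7]=15  'chdebaag'
  #8 SA[8]=3  'dddhgffbeaeachdebaag'
  #9 SA[9]=4  'ddhgffbeaeachdebaag'
  #10 SA[10]=17  'debaag'
  #11 SA[11]=5  'dhgffbeaeachdebaag'
  #12 SA[12]=13  'eachdebaag'
  #13 SA[13]=11  'eaeachdebaag'
  #14 SA[14]=18  'ebaag'
  #15 SA[15]=0  'ehcdddhgffbeaeachdebaag'
  #16 SA[16]=9  'fbeaeachdebaag'
  #17 SA[17]=8  'ffbeaeachdebaag'
  #18 SA[18]=22  'g'
  #19 SA[19]=7  'gffbeaeachdebaag'
  #20 SA[20]=1  'hcdddhgffbeaeachdebaag'
  #21 SA[21]=16  'hdebaag'
  #22 SA[22]=6  'hgffbeaeachdebaag'

SA = [20, 14, 12, 21, 19, 10, 2, 15, 3, 4, 17, 5, 13, 11, 18, 0, 9, 8, 22, 7, 1, 16, 6]
i: (SA[i-1],SA[i]) lcp shared
  1: (20,14) 1 'a'
  2: (14,12) 1 'a'
  3: (12,21) 1 'a'
  4: (21,19) 0 ''
  5: (19,10) 1 'b'
  6: (10,2) 0 ''
  7: (2,15) 1 'c'
  8: (15,3) 0 ''
  9: (3,4) 2 'dd'
  10: (4,17) 1 'd'
  11: (17,5) 1 'd'
  12: (5,13) 0 ''
  13: (13,11) 2 'ea'
  14: (11,18) 1 'e'
  15: (18,0) 1 'e'
  16: (0,9) 0 ''
  17: (9,8) 1 'f'
  18: (8,22) 0 ''
  19: (22,7) 1 'g'
  20: (7,1) 0 ''
  21: (1,16) 1 'h'
  22: (16,6) 1 'h'

n(n+1)/2 = 23·24/2 = 276
Σ LCP = 0 + 1 + 1 + 1 + 0 + 1 + 0 + 1 + 0 + 2 + 1 + 1 + 0 + 2 + 1 + 1 + 0 + 1 + 0 + 1 + 0 + 1 + 1 = 17
distinct = 276 − 17 = 259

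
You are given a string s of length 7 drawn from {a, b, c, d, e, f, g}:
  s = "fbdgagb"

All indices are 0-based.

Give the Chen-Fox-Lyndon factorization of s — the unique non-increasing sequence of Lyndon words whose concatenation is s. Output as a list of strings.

emit factor 1: 'f' (i=0, period=1)
emit factor 2: 'bdg' (i=1, period=3)
emit factor 3: 'agb' (i=4, period=3)

["f", "bdg", "agb"]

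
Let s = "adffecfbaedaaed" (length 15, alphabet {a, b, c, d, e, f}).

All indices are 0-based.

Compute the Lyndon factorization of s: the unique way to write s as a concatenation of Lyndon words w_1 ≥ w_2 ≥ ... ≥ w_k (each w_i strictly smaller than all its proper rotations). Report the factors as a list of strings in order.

["adffecfbaed", "aaed"]

emit factor 1: 'adffecfbaed' (i=0, period=11)
emit factor 2: 'aaed' (i=11, period=4)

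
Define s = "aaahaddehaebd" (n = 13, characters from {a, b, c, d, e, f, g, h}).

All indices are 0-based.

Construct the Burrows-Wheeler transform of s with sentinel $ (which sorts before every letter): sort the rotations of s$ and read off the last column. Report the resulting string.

d$ahhaebadadae

rank  rotation        last
    0  $aaahaddehaebd  d
    1  aaahaddehaebd$  $
    2  aahaddehaebd$a  a
    3  addehaebd$aaah  h
    4  aebd$aaahaddeh  h
    5  ahaddehaebd$aa  a
    6  bd$aaahaddehae  e
    7  d$aaahaddehaeb  b
    8  ddehaebd$aaaha  a
    9  dehaebd$aaahad  d
   10  ebd$aaahaddeha  a
   11  ehaebd$aaahadd  d
   12  haddehaebd$aaa  a
   13  haebd$aaahadde  e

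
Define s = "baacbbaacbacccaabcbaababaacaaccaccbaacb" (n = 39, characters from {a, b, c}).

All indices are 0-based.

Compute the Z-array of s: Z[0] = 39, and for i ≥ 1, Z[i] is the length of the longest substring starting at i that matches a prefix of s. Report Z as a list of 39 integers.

[39, 0, 0, 0, 1, 5, 0, 0, 0, 2, 0, 0, 0, 0, 0, 0, 1, 0, 3, 0, 0, 2, 0, 4, 0, 0, 0, 0, 0, 0, 0, 0, 0, 0, 5, 0, 0, 0, 1]

Z[0]=39
i=1: outside box; Z[1]=0
i=2: outside box; Z[2]=0
i=3: outside box; Z[3]=0
i=4: outside box; Z[4]=1 extend→box=[4,5)
i=5: outside box; Z[5]=5 extend→box=[5,10)
i=6: min(r-i=4, Z[1]=0)=0; Z[6]=0
i=7: min(r-i=3, Z[2]=0)=0; Z[7]=0
i=8: min(r-i=2, Z[3]=0)=0; Z[8]=0
i=9: min(r-i=1, Z[4]=1)=1; Z[9]=2 extend→box=[9,11)
i=10: min(r-i=1, Z[1]=0)=0; Z[10]=0
i=11: outside box; Z[11]=0
i=12: outside box; Z[12]=0
i=13: outside box; Z[13]=0
i=14: outside box; Z[14]=0
i=15: outside box; Z[15]=0
i=16: outside box; Z[16]=1 extend→box=[16,17)
i=17: outside box; Z[17]=0
i=18: outside box; Z[18]=3 extend→box=[18,21)
i=19: min(r-i=2, Z[1]=0)=0; Z[19]=0
i=20: min(r-i=1, Z[2]=0)=0; Z[20]=0
i=21: outside box; Z[21]=2 extend→box=[21,23)
i=22: min(r-i=1, Z[1]=0)=0; Z[22]=0
i=23: outside box; Z[23]=4 extend→box=[23,27)
i=24: min(r-i=3, Z[1]=0)=0; Z[24]=0
i=25: min(r-i=2, Z[2]=0)=0; Z[25]=0
i=26: min(r-i=1, Z[3]=0)=0; Z[26]=0
i=27: outside box; Z[27]=0
i=28: outside box; Z[28]=0
i=29: outside box; Z[29]=0
i=30: outside box; Z[30]=0
i=31: outside box; Z[31]=0
i=32: outside box; Z[32]=0
i=33: outside box; Z[33]=0
i=34: outside box; Z[34]=5 extend→box=[34,39)
i=35: min(r-i=4, Z[1]=0)=0; Z[35]=0
i=36: min(r-i=3, Z[2]=0)=0; Z[36]=0
i=37: min(r-i=2, Z[3]=0)=0; Z[37]=0
i=38: min(r-i=1, Z[4]=1)=1; Z[38]=1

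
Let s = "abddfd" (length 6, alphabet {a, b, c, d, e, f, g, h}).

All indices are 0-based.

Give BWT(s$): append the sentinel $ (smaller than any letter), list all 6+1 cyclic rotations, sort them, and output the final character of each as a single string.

rank  rotation last
    0  $abddfd  d
    1  abddfd$  $
    2  bddfd$a  a
    3  d$abddf  f
    4  ddfd$ab  b
    5  dfd$abd  d
    6  fd$abdd  d

d$afbdd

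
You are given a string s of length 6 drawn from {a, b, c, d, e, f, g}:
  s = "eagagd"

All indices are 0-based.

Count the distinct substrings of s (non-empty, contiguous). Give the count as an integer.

18

sorted suffixes:
  #0 SA[0]=1  'agagd'
  #1 SA[1]=3  'agd'
  #2 SA[2]=5  'd'
  #3 SA[3]=0  'eagagd'
  #4 SA[4]=2  'gagd'
  #5 SA[5]=4  'gd'

SA = [1, 3, 5, 0, 2, 4]
[i] adj suffixes → lcp
  [1] 1/3 → 2 ('ag')
  [2] 3/5 → 0 ('')
  [3] 5/0 → 0 ('')
  [4] 0/2 → 0 ('')
  [5] 2/4 → 1 ('g')

n(n+1)/2 = 6·7/2 = 21
Σ LCP = 0 + 2 + 0 + 0 + 0 + 1 = 3
distinct = 21 − 3 = 18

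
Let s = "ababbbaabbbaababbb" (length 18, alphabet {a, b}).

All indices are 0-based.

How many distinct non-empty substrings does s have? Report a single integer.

rank→(start, suffix):
  0 → (11, 'aababbb')
  1 → (6, 'aabbbaababbb')
  2 → (12, 'ababbb')
  3 → (0, 'ababbbaabbbaababbb')
  4 → (14, 'abbb')
  5 → (7, 'abbbaababbb')
  6 → (2, 'abbbaabbbaababbb')
  7 → (17, 'b')
  8 → (10, 'baababbb')
  9 → (5, 'baabbbaababbb')
  10 → (13, 'babbb')
  11 → (1, 'babbbaabbbaababbb')
  12 → (16, 'bb')
  13 → (9, 'bbaababbb')
  14 → (4, 'bbaabbbaababbb')
  15 → (15, 'bbb')
  16 → (8, 'bbbaababbb')
  17 → (3, 'bbbaabbbaababbb')

SA = [11, 6, 12, 0, 14, 7, 2, 17, 10, 5, 13, 1, 16, 9, 4, 15, 8, 3]
i: (SA[i-1],SA[i]) lcp shared
  1: (11,6) 3 'aab'
  2: (6,12) 1 'a'
  3: (12,0) 6 'ababbb'
  4: (0,14) 2 'ab'
  5: (14,7) 4 'abbb'
  6: (7,2) 7 'abbbaab'
  7: (2,17) 0 ''
  8: (17,10) 1 'b'
  9: (10,5) 4 'baab'
  10: (5,13) 2 'ba'
  11: (13,1) 5 'babbb'
  12: (1,16) 1 'b'
  13: (16,9) 2 'bb'
  14: (9,4) 5 'bbaab'
  15: (4,15) 2 'bb'
  16: (15,8) 3 'bbb'
  17: (8,3) 6 'bbbaab'

n(n+1)/2 = 18·19/2 = 171
Σ LCP = 0 + 3 + 1 + 6 + 2 + 4 + 7 + 0 + 1 + 4 + 2 + 5 + 1 + 2 + 5 + 2 + 3 + 6 = 54
distinct = 171 − 54 = 117

117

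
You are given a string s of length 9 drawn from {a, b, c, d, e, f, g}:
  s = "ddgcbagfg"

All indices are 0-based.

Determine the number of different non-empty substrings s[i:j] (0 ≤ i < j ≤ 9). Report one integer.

rank | idx | suffix
   0 |   5 | agfg
   1 |   4 | bagfg
   2 |   3 | cbagfg
   3 |   0 | ddgcbagfg
   4 |   1 | dgcbagfg
   5 |   7 | fg
   6 |   8 | g
   7 |   2 | gcbagfg
   8 |   6 | gfg

SA = [5, 4, 3, 0, 1, 7, 8, 2, 6]
rank  pair      lcp
   1  s[5:],s[4:]  0  ''
   2  s[4:],s[3:]  0  ''
   3  s[3:],s[0:]  0  ''
   4  s[0:],s[1:]  1  'd'
   5  s[1:],s[7:]  0  ''
   6  s[7:],s[8:]  0  ''
   7  s[8:],s[2:]  1  'g'
   8  s[2:],s[6:]  1  'g'

n(n+1)/2 = 9·10/2 = 45
Σ LCP = 0 + 0 + 0 + 0 + 1 + 0 + 0 + 1 + 1 = 3
distinct = 45 − 3 = 42

42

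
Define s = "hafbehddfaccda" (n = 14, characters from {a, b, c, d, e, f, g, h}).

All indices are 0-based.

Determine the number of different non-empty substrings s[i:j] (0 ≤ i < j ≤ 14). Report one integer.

98

rank | idx | suffix
   0 |  13 | a
   1 |   9 | accda
   2 |   1 | afbehddfaccda
   3 |   3 | behddfaccda
   4 |  10 | ccda
   5 |  11 | cda
   6 |  12 | da
   7 |   6 | ddfaccda
   8 |   7 | dfaccda
   9 |   4 | ehddfaccda
  10 |   8 | faccda
  11 |   2 | fbehddfaccda
  12 |   0 | hafbehddfaccda
  13 |   5 | hddfaccda

SA = [13, 9, 1, 3, 10, 11, 12, 6, 7, 4, 8, 2, 0, 5]
rank  pair      lcp
   1  s[13:],s[9:]  1  'a'
   2  s[9:],s[1:]  1  'a'
   3  s[1:],s[3:]  0  ''
   4  s[3:],s[10:]  0  ''
   5  s[10:],s[11:]  1  'c'
   6  s[11:],s[12:]  0  ''
   7  s[12:],s[6:]  1  'd'
   8  s[6:],s[7:]  1  'd'
   9  s[7:],s[4:]  0  ''
  10  s[4:],s[8:]  0  ''
  11  s[8:],s[2:]  1  'f'
  12  s[2:],s[0:]  0  ''
  13  s[0:],s[5:]  1  'h'

n(n+1)/2 = 14·15/2 = 105
Σ LCP = 0 + 1 + 1 + 0 + 0 + 1 + 0 + 1 + 1 + 0 + 0 + 1 + 0 + 1 = 7
distinct = 105 − 7 = 98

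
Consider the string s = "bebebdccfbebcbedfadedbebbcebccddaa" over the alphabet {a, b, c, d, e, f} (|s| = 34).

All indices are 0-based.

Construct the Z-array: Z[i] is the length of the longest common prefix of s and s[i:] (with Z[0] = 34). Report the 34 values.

Z[0]=34
i=1: i≥r, start 0; Z[1]=0
i=2: i≥r, start 0; Z[2]=3 grow→box=[2,5)
i=3: min(r-i=2, Z[1]=0)=0; Z[3]=0
i=4: min(r-i=1, Z[2]=3)=1; Z[4]=1
i=5: i≥r, start 0; Z[5]=0
i=6: i≥r, start 0; Z[6]=0
i=7: i≥r, start 0; Z[7]=0
i=8: i≥r, start 0; Z[8]=0
i=9: i≥r, start 0; Z[9]=3 grow→box=[9,12)
i=10: min(r-i=2, Z[1]=0)=0; Z[10]=0
i=11: min(r-i=1, Z[2]=3)=1; Z[11]=1
i=12: i≥r, start 0; Z[12]=0
i=13: i≥r, start 0; Z[13]=2 grow→box=[13,15)
i=14: min(r-i=1, Z[1]=0)=0; Z[14]=0
i=15: i≥r, start 0; Z[15]=0
i=16: i≥r, start 0; Z[16]=0
i=17: i≥r, start 0; Z[17]=0
i=18: i≥r, start 0; Z[18]=0
i=19: i≥r, start 0; Z[19]=0
i=20: i≥r, start 0; Z[20]=0
i=21: i≥r, start 0; Z[21]=3 grow→box=[21,24)
i=22: min(r-i=2, Z[1]=0)=0; Z[22]=0
i=23: min(r-i=1, Z[2]=3)=1; Z[23]=1
i=24: i≥r, start 0; Z[24]=1 grow→box=[24,25)
i=25: i≥r, start 0; Z[25]=0
i=26: i≥r, start 0; Z[26]=0
i=27: i≥r, start 0; Z[27]=1 grow→box=[27,28)
i=28: i≥r, start 0; Z[28]=0
i=29: i≥r, start 0; Z[29]=0
i=30: i≥r, start 0; Z[30]=0
i=31: i≥r, start 0; Z[31]=0
i=32: i≥r, start 0; Z[32]=0
i=33: i≥r, start 0; Z[33]=0

[34, 0, 3, 0, 1, 0, 0, 0, 0, 3, 0, 1, 0, 2, 0, 0, 0, 0, 0, 0, 0, 3, 0, 1, 1, 0, 0, 1, 0, 0, 0, 0, 0, 0]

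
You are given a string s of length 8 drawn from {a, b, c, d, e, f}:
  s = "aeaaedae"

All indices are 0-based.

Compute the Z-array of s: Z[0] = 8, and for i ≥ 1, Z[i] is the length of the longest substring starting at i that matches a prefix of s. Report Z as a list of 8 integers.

Z[0]=8
i=1: i≥r, start 0; Z[1]=0
i=2: i≥r, start 0; Z[2]=1 extend→box=[2,3)
i=3: i≥r, start 0; Z[3]=2 extend→box=[3,5)
i=4: min(r-i=1, Z[1]=0)=0; Z[4]=0
i=5: i≥r, start 0; Z[5]=0
i=6: i≥r, start 0; Z[6]=2 extend→box=[6,8)
i=7: min(r-i=1, Z[1]=0)=0; Z[7]=0

[8, 0, 1, 2, 0, 0, 2, 0]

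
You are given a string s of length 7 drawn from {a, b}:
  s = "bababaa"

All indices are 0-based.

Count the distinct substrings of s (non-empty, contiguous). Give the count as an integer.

rank | idx | suffix
   0 |   6 | a
   1 |   5 | aa
   2 |   3 | abaa
   3 |   1 | ababaa
   4 |   4 | baa
   5 |   2 | babaa
   6 |   0 | bababaa

SA = [6, 5, 3, 1, 4, 2, 0]
i: (SA[i-1],SA[i]) lcp shared
  1: (6,5) 1 'a'
  2: (5,3) 1 'a'
  3: (3,1) 3 'aba'
  4: (1,4) 0 ''
  5: (4,2) 2 'ba'
  6: (2,0) 4 'baba'

n(n+1)/2 = 7·8/2 = 28
Σ LCP = 0 + 1 + 1 + 3 + 0 + 2 + 4 = 11
distinct = 28 − 11 = 17

17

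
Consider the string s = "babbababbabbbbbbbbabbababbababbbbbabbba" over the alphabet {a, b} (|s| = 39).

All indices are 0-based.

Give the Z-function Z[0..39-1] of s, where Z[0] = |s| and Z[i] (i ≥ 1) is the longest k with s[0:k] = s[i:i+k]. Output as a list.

Z[0]=39
i=1: outside box; Z[1]=0
i=2: outside box; Z[2]=1 scan→box=[2,3)
i=3: outside box; Z[3]=3 scan→box=[3,6)
i=4: min(r-i=2, Z[1]=0)=0; Z[4]=0
i=5: min(r-i=1, Z[2]=1)=1; Z[5]=6 scan→box=[5,11)
i=6: min(r-i=5, Z[1]=0)=0; Z[6]=0
i=7: min(r-i=4, Z[2]=1)=1; Z[7]=1
i=8: min(r-i=3, Z[3]=3)=3; Z[8]=4 scan→box=[8,12)
i=9: min(r-i=3, Z[1]=0)=0; Z[9]=0
i=10: min(r-i=2, Z[2]=1)=1; Z[10]=1
i=11: min(r-i=1, Z[3]=3)=1; Z[11]=1
i=12: outside box; Z[12]=1 scan→box=[12,13)
i=13: outside box; Z[13]=1 scan→box=[13,14)
i=14: outside box; Z[14]=1 scan→box=[14,15)
i=15: outside box; Z[15]=1 scan→box=[15,16)
i=16: outside box; Z[16]=1 scan→box=[16,17)
i=17: outside box; Z[17]=11 scan→box=[17,28)
i=18: min(r-i=10, Z[1]=0)=0; Z[18]=0
i=19: min(r-i=9, Z[2]=1)=1; Z[19]=1
i=20: min(r-i=8, Z[3]=3)=3; Z[20]=3
i=21: min(r-i=7, Z[4]=0)=0; Z[21]=0
i=22: min(r-i=6, Z[5]=6)=6; Z[22]=9 scan→box=[22,31)
i=23: min(r-i=8, Z[1]=0)=0; Z[23]=0
i=24: min(r-i=7, Z[2]=1)=1; Z[24]=1
i=25: min(r-i=6, Z[3]=3)=3; Z[25]=3
i=26: min(r-i=5, Z[4]=0)=0; Z[26]=0
i=27: min(r-i=4, Z[5]=6)=4; Z[27]=4
i=28: min(r-i=3, Z[6]=0)=0; Z[28]=0
i=29: min(r-i=2, Z[7]=1)=1; Z[29]=1
i=30: min(r-i=1, Z[8]=4)=1; Z[30]=1
i=31: outside box; Z[31]=1 scan→box=[31,32)
i=32: outside box; Z[32]=1 scan→box=[32,33)
i=33: outside box; Z[33]=4 scan→box=[33,37)
i=34: min(r-i=3, Z[1]=0)=0; Z[34]=0
i=35: min(r-i=2, Z[2]=1)=1; Z[35]=1
i=36: min(r-i=1, Z[3]=3)=1; Z[36]=1
i=37: outside box; Z[37]=2 scan→box=[37,39)
i=38: min(r-i=1, Z[1]=0)=0; Z[38]=0

[39, 0, 1, 3, 0, 6, 0, 1, 4, 0, 1, 1, 1, 1, 1, 1, 1, 11, 0, 1, 3, 0, 9, 0, 1, 3, 0, 4, 0, 1, 1, 1, 1, 4, 0, 1, 1, 2, 0]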